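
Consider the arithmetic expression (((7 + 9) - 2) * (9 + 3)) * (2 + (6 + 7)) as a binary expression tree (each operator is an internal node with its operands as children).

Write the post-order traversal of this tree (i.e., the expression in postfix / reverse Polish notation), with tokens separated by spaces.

7 9 + 2 - 9 3 + * 2 6 7 + + *

Post-order on an expression tree gives postfix notation: for each operator, emit left operand, right operand, then the operator.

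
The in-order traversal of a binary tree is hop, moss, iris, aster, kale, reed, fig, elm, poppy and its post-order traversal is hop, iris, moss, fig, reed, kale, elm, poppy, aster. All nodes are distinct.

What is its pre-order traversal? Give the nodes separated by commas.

aster, moss, hop, iris, poppy, elm, kale, reed, fig

The last element of post-order is the root; it splits in-order into left and right subtrees.
Root aster: left subtree has 3 nodes {hop, moss, iris}, right has 5 {kale, reed, fig, elm, poppy}.
  Root moss: left subtree has 1 node {hop}, right has 1 {iris}.
  Root poppy: left subtree has 4 nodes {kale, reed, fig, elm}, right has 0 { }.
    Root elm: left subtree has 3 nodes {kale, reed, fig}, right has 0 { }.
      Root kale: left subtree has 0 nodes { }, right has 2 {reed, fig}.
        Root reed: left subtree has 0 nodes { }, right has 1 {fig}.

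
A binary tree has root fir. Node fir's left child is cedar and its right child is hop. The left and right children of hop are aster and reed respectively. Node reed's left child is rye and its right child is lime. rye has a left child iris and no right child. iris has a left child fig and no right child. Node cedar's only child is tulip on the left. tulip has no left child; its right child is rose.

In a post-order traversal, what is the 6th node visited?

Post-order visits the left subtree, then the right subtree, then the node.
At fir: go left to cedar.
  At cedar: go left to tulip.
    At tulip: no left child.
    At tulip: go right to rose.
      rose is a leaf — visit rose.
    Visit tulip.
  At cedar: no right child.
  Visit cedar.
At fir: go right to hop.
  At hop: go left to aster.
    aster is a leaf — visit aster.
  At hop: go right to reed.
    At reed: go left to rye.
      At rye: go left to iris.
        At iris: go left to fig.
          fig is a leaf — visit fig.
        At iris: no right child.
        Visit iris.
      At rye: no right child.
      Visit rye.
    At reed: go right to lime.
      lime is a leaf — visit lime.
    Visit reed.
  Visit hop.
Visit fir.
Full post-order sequence: rose, tulip, cedar, aster, fig, iris, rye, lime, reed, hop, fir.

iris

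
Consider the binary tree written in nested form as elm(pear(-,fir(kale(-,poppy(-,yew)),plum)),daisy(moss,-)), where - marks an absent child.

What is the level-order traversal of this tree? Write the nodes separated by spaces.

elm pear daisy fir moss kale plum poppy yew

Level-order visits nodes level by level from the root, left to right within each level.
Level 0: elm
Level 1: pear, daisy
Level 2: fir, moss
Level 3: kale, plum
Level 4: poppy
Level 5: yew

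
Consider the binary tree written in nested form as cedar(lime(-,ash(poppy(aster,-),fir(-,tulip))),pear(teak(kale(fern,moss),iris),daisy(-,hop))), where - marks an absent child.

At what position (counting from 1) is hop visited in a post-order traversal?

Post-order visits the left subtree, then the right subtree, then the node.
At cedar: go left to lime.
  At lime: no left child.
  At lime: go right to ash.
    At ash: go left to poppy.
      At poppy: go left to aster.
        aster is a leaf — visit aster.
      At poppy: no right child.
      Visit poppy.
    At ash: go right to fir.
      At fir: no left child.
      At fir: go right to tulip.
        tulip is a leaf — visit tulip.
      Visit fir.
    Visit ash.
  Visit lime.
At cedar: go right to pear.
  At pear: go left to teak.
    At teak: go left to kale.
      At kale: go left to fern.
        fern is a leaf — visit fern.
      At kale: go right to moss.
        moss is a leaf — visit moss.
      Visit kale.
    At teak: go right to iris.
      iris is a leaf — visit iris.
    Visit teak.
  At pear: go right to daisy.
    At daisy: no left child.
    At daisy: go right to hop.
      hop is a leaf — visit hop.
    Visit daisy.
  Visit pear.
Visit cedar.
Full post-order sequence: aster, poppy, tulip, fir, ash, lime, fern, moss, kale, iris, teak, hop, daisy, pear, cedar.

12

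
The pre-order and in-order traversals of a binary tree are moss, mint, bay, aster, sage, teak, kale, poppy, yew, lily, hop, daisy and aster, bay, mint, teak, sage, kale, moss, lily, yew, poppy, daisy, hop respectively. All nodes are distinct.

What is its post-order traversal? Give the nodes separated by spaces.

The first element of pre-order is the root; it splits in-order into left and right subtrees.
Root moss: left subtree has 6 nodes {aster, bay, mint, teak, sage, kale}, right has 5 {lily, yew, poppy, daisy, hop}.
  Root mint: left subtree has 2 nodes {aster, bay}, right has 3 {teak, sage, kale}.
    Root bay: left subtree has 1 node {aster}, right has 0 { }.
    Root sage: left subtree has 1 node {teak}, right has 1 {kale}.
  Root poppy: left subtree has 2 nodes {lily, yew}, right has 2 {daisy, hop}.
    Root yew: left subtree has 1 node {lily}, right has 0 { }.
    Root hop: left subtree has 1 node {daisy}, right has 0 { }.

aster bay teak kale sage mint lily yew daisy hop poppy moss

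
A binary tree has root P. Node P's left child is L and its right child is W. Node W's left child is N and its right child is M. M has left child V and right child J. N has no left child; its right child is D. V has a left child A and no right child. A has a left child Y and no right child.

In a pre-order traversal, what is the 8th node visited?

A

Pre-order visits the node, then its left subtree, then its right subtree.
Visit P.
At P: go left to L.
  L is a leaf — visit L.
At P: go right to W.
  Visit W.
  At W: go left to N.
    Visit N.
    At N: no left child.
    At N: go right to D.
      D is a leaf — visit D.
  At W: go right to M.
    Visit M.
    At M: go left to V.
      Visit V.
      At V: go left to A.
        Visit A.
        At A: go left to Y.
          Y is a leaf — visit Y.
        At A: no right child.
      At V: no right child.
    At M: go right to J.
      J is a leaf — visit J.
Full pre-order sequence: P, L, W, N, D, M, V, A, Y, J.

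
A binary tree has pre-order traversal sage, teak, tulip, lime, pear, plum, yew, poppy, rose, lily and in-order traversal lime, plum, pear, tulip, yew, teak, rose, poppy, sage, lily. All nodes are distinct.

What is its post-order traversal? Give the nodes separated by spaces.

plum pear lime yew tulip rose poppy teak lily sage

The first element of pre-order is the root; it splits in-order into left and right subtrees.
Root sage: left subtree has 8 nodes {lime, plum, pear, tulip, yew, teak, rose, poppy}, right has 1 {lily}.
  Root teak: left subtree has 5 nodes {lime, plum, pear, tulip, yew}, right has 2 {rose, poppy}.
    Root tulip: left subtree has 3 nodes {lime, plum, pear}, right has 1 {yew}.
      Root lime: left subtree has 0 nodes { }, right has 2 {plum, pear}.
        Root pear: left subtree has 1 node {plum}, right has 0 { }.
    Root poppy: left subtree has 1 node {rose}, right has 0 { }.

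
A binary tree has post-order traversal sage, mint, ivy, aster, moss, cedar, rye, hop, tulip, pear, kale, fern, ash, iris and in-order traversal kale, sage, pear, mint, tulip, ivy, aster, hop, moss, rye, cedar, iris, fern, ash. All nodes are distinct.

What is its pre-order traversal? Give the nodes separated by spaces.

The last element of post-order is the root; it splits in-order into left and right subtrees.
Root iris: left subtree has 11 nodes {kale, sage, pear, mint, tulip, ivy, aster, hop, moss, rye, cedar}, right has 2 {fern, ash}.
  Root kale: left subtree has 0 nodes { }, right has 10 {sage, pear, mint, tulip, ivy, aster, hop, moss, rye, cedar}.
    Root pear: left subtree has 1 node {sage}, right has 8 {mint, tulip, ivy, aster, hop, moss, rye, cedar}.
      Root tulip: left subtree has 1 node {mint}, right has 6 {ivy, aster, hop, moss, rye, cedar}.
        Root hop: left subtree has 2 nodes {ivy, aster}, right has 3 {moss, rye, cedar}.
          Root aster: left subtree has 1 node {ivy}, right has 0 { }.
          Root rye: left subtree has 1 node {moss}, right has 1 {cedar}.
  Root ash: left subtree has 1 node {fern}, right has 0 { }.

iris kale pear sage tulip mint hop aster ivy rye moss cedar ash fern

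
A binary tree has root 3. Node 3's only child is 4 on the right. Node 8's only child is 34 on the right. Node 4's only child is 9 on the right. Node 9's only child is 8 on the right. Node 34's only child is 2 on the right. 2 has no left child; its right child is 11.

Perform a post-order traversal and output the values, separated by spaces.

Post-order visits the left subtree, then the right subtree, then the node.
At 3: no left child.
At 3: go right to 4.
  At 4: no left child.
  At 4: go right to 9.
    At 9: no left child.
    At 9: go right to 8.
      At 8: no left child.
      At 8: go right to 34.
        At 34: no left child.
        At 34: go right to 2.
          At 2: no left child.
          At 2: go right to 11.
            11 is a leaf — visit 11.
          Visit 2.
        Visit 34.
      Visit 8.
    Visit 9.
  Visit 4.
Visit 3.

11 2 34 8 9 4 3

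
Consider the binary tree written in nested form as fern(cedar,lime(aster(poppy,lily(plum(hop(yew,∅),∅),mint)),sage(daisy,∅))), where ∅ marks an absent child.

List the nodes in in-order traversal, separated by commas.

In-order visits the left subtree, then the node, then the right subtree.
At fern: go left to cedar.
  cedar is a leaf — visit cedar.
Visit fern.
At fern: go right to lime.
  At lime: go left to aster.
    At aster: go left to poppy.
      poppy is a leaf — visit poppy.
    Visit aster.
    At aster: go right to lily.
      At lily: go left to plum.
        At plum: go left to hop.
          At hop: go left to yew.
            yew is a leaf — visit yew.
          Visit hop.
          At hop: no right child.
        Visit plum.
        At plum: no right child.
      Visit lily.
      At lily: go right to mint.
        mint is a leaf — visit mint.
  Visit lime.
  At lime: go right to sage.
    At sage: go left to daisy.
      daisy is a leaf — visit daisy.
    Visit sage.
    At sage: no right child.

cedar, fern, poppy, aster, yew, hop, plum, lily, mint, lime, daisy, sage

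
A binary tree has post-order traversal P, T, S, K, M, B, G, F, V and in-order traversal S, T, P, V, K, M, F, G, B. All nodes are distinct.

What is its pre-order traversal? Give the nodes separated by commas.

V, S, T, P, F, M, K, G, B

The last element of post-order is the root; it splits in-order into left and right subtrees.
Root V: left subtree has 3 nodes {S, T, P}, right has 5 {K, M, F, G, B}.
  Root S: left subtree has 0 nodes { }, right has 2 {T, P}.
    Root T: left subtree has 0 nodes { }, right has 1 {P}.
  Root F: left subtree has 2 nodes {K, M}, right has 2 {G, B}.
    Root M: left subtree has 1 node {K}, right has 0 { }.
    Root G: left subtree has 0 nodes { }, right has 1 {B}.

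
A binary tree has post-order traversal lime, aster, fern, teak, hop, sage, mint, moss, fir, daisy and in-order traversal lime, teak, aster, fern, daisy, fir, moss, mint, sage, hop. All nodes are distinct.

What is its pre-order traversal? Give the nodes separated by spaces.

daisy teak lime fern aster fir moss mint sage hop

The last element of post-order is the root; it splits in-order into left and right subtrees.
Root daisy: left subtree has 4 nodes {lime, teak, aster, fern}, right has 5 {fir, moss, mint, sage, hop}.
  Root teak: left subtree has 1 node {lime}, right has 2 {aster, fern}.
    Root fern: left subtree has 1 node {aster}, right has 0 { }.
  Root fir: left subtree has 0 nodes { }, right has 4 {moss, mint, sage, hop}.
    Root moss: left subtree has 0 nodes { }, right has 3 {mint, sage, hop}.
      Root mint: left subtree has 0 nodes { }, right has 2 {sage, hop}.
        Root sage: left subtree has 0 nodes { }, right has 1 {hop}.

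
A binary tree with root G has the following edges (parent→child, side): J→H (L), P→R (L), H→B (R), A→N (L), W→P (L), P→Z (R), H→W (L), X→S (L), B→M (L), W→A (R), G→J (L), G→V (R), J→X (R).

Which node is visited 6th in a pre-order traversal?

R

Pre-order visits the node, then its left subtree, then its right subtree.
Visit G.
At G: go left to J.
  Visit J.
  At J: go left to H.
    Visit H.
    At H: go left to W.
      Visit W.
      At W: go left to P.
        Visit P.
        At P: go left to R.
          R is a leaf — visit R.
        At P: go right to Z.
          Z is a leaf — visit Z.
      At W: go right to A.
        Visit A.
        At A: go left to N.
          N is a leaf — visit N.
        At A: no right child.
    At H: go right to B.
      Visit B.
      At B: go left to M.
        M is a leaf — visit M.
      At B: no right child.
  At J: go right to X.
    Visit X.
    At X: go left to S.
      S is a leaf — visit S.
    At X: no right child.
At G: go right to V.
  V is a leaf — visit V.
Full pre-order sequence: G, J, H, W, P, R, Z, A, N, B, M, X, S, V.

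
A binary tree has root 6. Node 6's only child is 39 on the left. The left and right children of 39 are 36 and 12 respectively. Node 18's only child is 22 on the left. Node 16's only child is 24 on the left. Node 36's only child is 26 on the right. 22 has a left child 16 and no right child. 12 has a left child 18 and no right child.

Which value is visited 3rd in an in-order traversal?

39

In-order visits the left subtree, then the node, then the right subtree.
At 6: go left to 39.
  At 39: go left to 36.
    At 36: no left child.
    Visit 36.
    At 36: go right to 26.
      26 is a leaf — visit 26.
  Visit 39.
  At 39: go right to 12.
    At 12: go left to 18.
      At 18: go left to 22.
        At 22: go left to 16.
          At 16: go left to 24.
            24 is a leaf — visit 24.
          Visit 16.
          At 16: no right child.
        Visit 22.
        At 22: no right child.
      Visit 18.
      At 18: no right child.
    Visit 12.
    At 12: no right child.
Visit 6.
At 6: no right child.
Full in-order sequence: 36, 26, 39, 24, 16, 22, 18, 12, 6.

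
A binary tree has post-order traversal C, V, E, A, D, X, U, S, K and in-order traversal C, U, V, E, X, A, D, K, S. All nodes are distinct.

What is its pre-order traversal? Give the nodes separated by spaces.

K U C X E V D A S

The last element of post-order is the root; it splits in-order into left and right subtrees.
Root K: left subtree has 7 nodes {C, U, V, E, X, A, D}, right has 1 {S}.
  Root U: left subtree has 1 node {C}, right has 5 {V, E, X, A, D}.
    Root X: left subtree has 2 nodes {V, E}, right has 2 {A, D}.
      Root E: left subtree has 1 node {V}, right has 0 { }.
      Root D: left subtree has 1 node {A}, right has 0 { }.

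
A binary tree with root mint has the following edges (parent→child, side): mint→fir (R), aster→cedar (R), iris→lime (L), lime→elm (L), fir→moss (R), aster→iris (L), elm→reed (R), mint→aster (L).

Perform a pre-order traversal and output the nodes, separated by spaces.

mint aster iris lime elm reed cedar fir moss

Pre-order visits the node, then its left subtree, then its right subtree.
Visit mint.
At mint: go left to aster.
  Visit aster.
  At aster: go left to iris.
    Visit iris.
    At iris: go left to lime.
      Visit lime.
      At lime: go left to elm.
        Visit elm.
        At elm: no left child.
        At elm: go right to reed.
          reed is a leaf — visit reed.
      At lime: no right child.
    At iris: no right child.
  At aster: go right to cedar.
    cedar is a leaf — visit cedar.
At mint: go right to fir.
  Visit fir.
  At fir: no left child.
  At fir: go right to moss.
    moss is a leaf — visit moss.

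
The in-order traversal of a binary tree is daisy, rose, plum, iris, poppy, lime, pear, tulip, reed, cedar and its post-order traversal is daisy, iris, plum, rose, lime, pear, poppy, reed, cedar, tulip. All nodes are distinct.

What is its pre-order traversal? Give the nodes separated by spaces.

tulip poppy rose daisy plum iris pear lime cedar reed

The last element of post-order is the root; it splits in-order into left and right subtrees.
Root tulip: left subtree has 7 nodes {daisy, rose, plum, iris, poppy, lime, pear}, right has 2 {reed, cedar}.
  Root poppy: left subtree has 4 nodes {daisy, rose, plum, iris}, right has 2 {lime, pear}.
    Root rose: left subtree has 1 node {daisy}, right has 2 {plum, iris}.
      Root plum: left subtree has 0 nodes { }, right has 1 {iris}.
    Root pear: left subtree has 1 node {lime}, right has 0 { }.
  Root cedar: left subtree has 1 node {reed}, right has 0 { }.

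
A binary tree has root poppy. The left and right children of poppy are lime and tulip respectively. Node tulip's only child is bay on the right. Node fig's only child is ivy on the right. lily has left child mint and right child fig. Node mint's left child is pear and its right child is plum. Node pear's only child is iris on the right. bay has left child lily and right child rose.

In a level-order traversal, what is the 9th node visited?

pear

Level-order visits nodes level by level from the root, left to right within each level.
Level 0: poppy
Level 1: lime, tulip
Level 2: bay
Level 3: lily, rose
Level 4: mint, fig
Level 5: pear, plum, ivy
Level 6: iris
Full level-order sequence: poppy, lime, tulip, bay, lily, rose, mint, fig, pear, plum, ivy, iris.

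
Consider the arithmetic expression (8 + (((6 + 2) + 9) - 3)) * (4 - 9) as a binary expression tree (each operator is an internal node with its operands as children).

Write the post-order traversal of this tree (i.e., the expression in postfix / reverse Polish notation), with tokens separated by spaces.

8 6 2 + 9 + 3 - + 4 9 - *

Post-order on an expression tree gives postfix notation: for each operator, emit left operand, right operand, then the operator.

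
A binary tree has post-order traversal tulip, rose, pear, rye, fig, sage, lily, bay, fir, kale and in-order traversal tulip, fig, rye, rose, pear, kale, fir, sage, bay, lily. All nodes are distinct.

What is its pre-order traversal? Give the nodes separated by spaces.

The last element of post-order is the root; it splits in-order into left and right subtrees.
Root kale: left subtree has 5 nodes {tulip, fig, rye, rose, pear}, right has 4 {fir, sage, bay, lily}.
  Root fig: left subtree has 1 node {tulip}, right has 3 {rye, rose, pear}.
    Root rye: left subtree has 0 nodes { }, right has 2 {rose, pear}.
      Root pear: left subtree has 1 node {rose}, right has 0 { }.
  Root fir: left subtree has 0 nodes { }, right has 3 {sage, bay, lily}.
    Root bay: left subtree has 1 node {sage}, right has 1 {lily}.

kale fig tulip rye pear rose fir bay sage lily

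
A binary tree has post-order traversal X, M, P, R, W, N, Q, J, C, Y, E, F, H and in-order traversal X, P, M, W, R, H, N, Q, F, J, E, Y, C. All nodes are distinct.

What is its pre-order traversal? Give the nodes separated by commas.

The last element of post-order is the root; it splits in-order into left and right subtrees.
Root H: left subtree has 5 nodes {X, P, M, W, R}, right has 7 {N, Q, F, J, E, Y, C}.
  Root W: left subtree has 3 nodes {X, P, M}, right has 1 {R}.
    Root P: left subtree has 1 node {X}, right has 1 {M}.
  Root F: left subtree has 2 nodes {N, Q}, right has 4 {J, E, Y, C}.
    Root Q: left subtree has 1 node {N}, right has 0 { }.
    Root E: left subtree has 1 node {J}, right has 2 {Y, C}.
      Root Y: left subtree has 0 nodes { }, right has 1 {C}.

H, W, P, X, M, R, F, Q, N, E, J, Y, C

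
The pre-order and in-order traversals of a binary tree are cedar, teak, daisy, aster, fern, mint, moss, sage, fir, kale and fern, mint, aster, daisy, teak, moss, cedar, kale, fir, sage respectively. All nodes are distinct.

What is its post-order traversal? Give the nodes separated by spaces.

The first element of pre-order is the root; it splits in-order into left and right subtrees.
Root cedar: left subtree has 6 nodes {fern, mint, aster, daisy, teak, moss}, right has 3 {kale, fir, sage}.
  Root teak: left subtree has 4 nodes {fern, mint, aster, daisy}, right has 1 {moss}.
    Root daisy: left subtree has 3 nodes {fern, mint, aster}, right has 0 { }.
      Root aster: left subtree has 2 nodes {fern, mint}, right has 0 { }.
        Root fern: left subtree has 0 nodes { }, right has 1 {mint}.
  Root sage: left subtree has 2 nodes {kale, fir}, right has 0 { }.
    Root fir: left subtree has 1 node {kale}, right has 0 { }.

mint fern aster daisy moss teak kale fir sage cedar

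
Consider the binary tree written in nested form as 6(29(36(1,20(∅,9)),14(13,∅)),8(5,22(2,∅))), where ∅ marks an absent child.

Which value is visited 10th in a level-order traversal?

13

Level-order visits nodes level by level from the root, left to right within each level.
Level 0: 6
Level 1: 29, 8
Level 2: 36, 14, 5, 22
Level 3: 1, 20, 13, 2
Level 4: 9
Full level-order sequence: 6, 29, 8, 36, 14, 5, 22, 1, 20, 13, 2, 9.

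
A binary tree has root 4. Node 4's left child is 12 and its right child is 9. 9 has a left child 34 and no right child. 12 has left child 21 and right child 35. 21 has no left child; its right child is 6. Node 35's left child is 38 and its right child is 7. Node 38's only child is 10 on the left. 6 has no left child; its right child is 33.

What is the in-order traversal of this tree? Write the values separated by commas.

In-order visits the left subtree, then the node, then the right subtree.
At 4: go left to 12.
  At 12: go left to 21.
    At 21: no left child.
    Visit 21.
    At 21: go right to 6.
      At 6: no left child.
      Visit 6.
      At 6: go right to 33.
        33 is a leaf — visit 33.
  Visit 12.
  At 12: go right to 35.
    At 35: go left to 38.
      At 38: go left to 10.
        10 is a leaf — visit 10.
      Visit 38.
      At 38: no right child.
    Visit 35.
    At 35: go right to 7.
      7 is a leaf — visit 7.
Visit 4.
At 4: go right to 9.
  At 9: go left to 34.
    34 is a leaf — visit 34.
  Visit 9.
  At 9: no right child.

21, 6, 33, 12, 10, 38, 35, 7, 4, 34, 9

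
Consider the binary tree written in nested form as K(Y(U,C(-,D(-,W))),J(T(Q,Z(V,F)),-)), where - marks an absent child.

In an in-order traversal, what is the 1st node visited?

U

In-order visits the left subtree, then the node, then the right subtree.
At K: go left to Y.
  At Y: go left to U.
    U is a leaf — visit U.
  Visit Y.
  At Y: go right to C.
    At C: no left child.
    Visit C.
    At C: go right to D.
      At D: no left child.
      Visit D.
      At D: go right to W.
        W is a leaf — visit W.
Visit K.
At K: go right to J.
  At J: go left to T.
    At T: go left to Q.
      Q is a leaf — visit Q.
    Visit T.
    At T: go right to Z.
      At Z: go left to V.
        V is a leaf — visit V.
      Visit Z.
      At Z: go right to F.
        F is a leaf — visit F.
  Visit J.
  At J: no right child.
Full in-order sequence: U, Y, C, D, W, K, Q, T, V, Z, F, J.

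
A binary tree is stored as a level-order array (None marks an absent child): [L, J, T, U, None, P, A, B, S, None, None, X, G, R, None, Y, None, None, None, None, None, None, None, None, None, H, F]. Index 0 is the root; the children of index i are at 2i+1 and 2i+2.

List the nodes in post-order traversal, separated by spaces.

Post-order visits the left subtree, then the right subtree, then the node.
At L: go left to J.
  At J: go left to U.
    At U: go left to B.
      At B: go left to Y.
        Y is a leaf — visit Y.
      At B: no right child.
      Visit B.
    At U: go right to S.
      S is a leaf — visit S.
    Visit U.
  At J: no right child.
  Visit J.
At L: go right to T.
  At T: go left to P.
    At P: go left to X.
      X is a leaf — visit X.
    At P: go right to G.
      At G: go left to H.
        H is a leaf — visit H.
      At G: go right to F.
        F is a leaf — visit F.
      Visit G.
    Visit P.
  At T: go right to A.
    At A: go left to R.
      R is a leaf — visit R.
    At A: no right child.
    Visit A.
  Visit T.
Visit L.

Y B S U J X H F G P R A T L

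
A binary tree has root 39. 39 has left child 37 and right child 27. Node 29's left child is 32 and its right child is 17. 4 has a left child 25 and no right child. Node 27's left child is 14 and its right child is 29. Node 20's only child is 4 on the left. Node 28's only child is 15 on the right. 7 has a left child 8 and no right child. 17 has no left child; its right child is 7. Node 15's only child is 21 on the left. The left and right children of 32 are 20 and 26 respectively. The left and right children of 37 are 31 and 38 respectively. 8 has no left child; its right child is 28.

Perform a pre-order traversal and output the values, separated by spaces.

Pre-order visits the node, then its left subtree, then its right subtree.
Visit 39.
At 39: go left to 37.
  Visit 37.
  At 37: go left to 31.
    31 is a leaf — visit 31.
  At 37: go right to 38.
    38 is a leaf — visit 38.
At 39: go right to 27.
  Visit 27.
  At 27: go left to 14.
    14 is a leaf — visit 14.
  At 27: go right to 29.
    Visit 29.
    At 29: go left to 32.
      Visit 32.
      At 32: go left to 20.
        Visit 20.
        At 20: go left to 4.
          Visit 4.
          At 4: go left to 25.
            25 is a leaf — visit 25.
          At 4: no right child.
        At 20: no right child.
      At 32: go right to 26.
        26 is a leaf — visit 26.
    At 29: go right to 17.
      Visit 17.
      At 17: no left child.
      At 17: go right to 7.
        Visit 7.
        At 7: go left to 8.
          Visit 8.
          At 8: no left child.
          At 8: go right to 28.
            Visit 28.
            At 28: no left child.
            At 28: go right to 15.
              Visit 15.
              At 15: go left to 21.
                21 is a leaf — visit 21.
              At 15: no right child.
        At 7: no right child.

39 37 31 38 27 14 29 32 20 4 25 26 17 7 8 28 15 21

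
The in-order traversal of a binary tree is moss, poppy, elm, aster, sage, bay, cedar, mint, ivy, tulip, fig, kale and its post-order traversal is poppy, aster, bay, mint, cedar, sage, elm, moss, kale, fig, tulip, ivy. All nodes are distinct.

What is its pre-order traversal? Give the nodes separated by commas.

ivy, moss, elm, poppy, sage, aster, cedar, bay, mint, tulip, fig, kale

The last element of post-order is the root; it splits in-order into left and right subtrees.
Root ivy: left subtree has 8 nodes {moss, poppy, elm, aster, sage, bay, cedar, mint}, right has 3 {tulip, fig, kale}.
  Root moss: left subtree has 0 nodes { }, right has 7 {poppy, elm, aster, sage, bay, cedar, mint}.
    Root elm: left subtree has 1 node {poppy}, right has 5 {aster, sage, bay, cedar, mint}.
      Root sage: left subtree has 1 node {aster}, right has 3 {bay, cedar, mint}.
        Root cedar: left subtree has 1 node {bay}, right has 1 {mint}.
  Root tulip: left subtree has 0 nodes { }, right has 2 {fig, kale}.
    Root fig: left subtree has 0 nodes { }, right has 1 {kale}.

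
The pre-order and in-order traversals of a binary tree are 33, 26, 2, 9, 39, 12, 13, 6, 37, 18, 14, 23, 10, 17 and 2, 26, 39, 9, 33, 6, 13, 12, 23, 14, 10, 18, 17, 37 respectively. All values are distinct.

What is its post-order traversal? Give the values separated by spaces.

The first element of pre-order is the root; it splits in-order into left and right subtrees.
Root 33: left subtree has 4 nodes {2, 26, 39, 9}, right has 9 {6, 13, 12, 23, 14, 10, 18, 17, 37}.
  Root 26: left subtree has 1 node {2}, right has 2 {39, 9}.
    Root 9: left subtree has 1 node {39}, right has 0 { }.
  Root 12: left subtree has 2 nodes {6, 13}, right has 6 {23, 14, 10, 18, 17, 37}.
    Root 13: left subtree has 1 node {6}, right has 0 { }.
    Root 37: left subtree has 5 nodes {23, 14, 10, 18, 17}, right has 0 { }.
      Root 18: left subtree has 3 nodes {23, 14, 10}, right has 1 {17}.
        Root 14: left subtree has 1 node {23}, right has 1 {10}.

2 39 9 26 6 13 23 10 14 17 18 37 12 33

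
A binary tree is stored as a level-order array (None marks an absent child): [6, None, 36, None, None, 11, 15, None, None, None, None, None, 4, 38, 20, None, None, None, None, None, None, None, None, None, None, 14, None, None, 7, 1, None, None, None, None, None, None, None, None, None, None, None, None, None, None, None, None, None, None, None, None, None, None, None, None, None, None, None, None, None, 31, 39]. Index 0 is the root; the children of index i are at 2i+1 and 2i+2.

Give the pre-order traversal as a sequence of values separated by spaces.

6 36 11 4 14 15 38 7 20 1 31 39

Pre-order visits the node, then its left subtree, then its right subtree.
Visit 6.
At 6: no left child.
At 6: go right to 36.
  Visit 36.
  At 36: go left to 11.
    Visit 11.
    At 11: no left child.
    At 11: go right to 4.
      Visit 4.
      At 4: go left to 14.
        14 is a leaf — visit 14.
      At 4: no right child.
  At 36: go right to 15.
    Visit 15.
    At 15: go left to 38.
      Visit 38.
      At 38: no left child.
      At 38: go right to 7.
        7 is a leaf — visit 7.
    At 15: go right to 20.
      Visit 20.
      At 20: go left to 1.
        Visit 1.
        At 1: go left to 31.
          31 is a leaf — visit 31.
        At 1: go right to 39.
          39 is a leaf — visit 39.
      At 20: no right child.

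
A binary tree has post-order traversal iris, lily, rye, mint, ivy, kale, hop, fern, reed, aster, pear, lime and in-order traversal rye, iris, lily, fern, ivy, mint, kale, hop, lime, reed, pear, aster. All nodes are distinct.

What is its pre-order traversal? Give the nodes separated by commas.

The last element of post-order is the root; it splits in-order into left and right subtrees.
Root lime: left subtree has 8 nodes {rye, iris, lily, fern, ivy, mint, kale, hop}, right has 3 {reed, pear, aster}.
  Root fern: left subtree has 3 nodes {rye, iris, lily}, right has 4 {ivy, mint, kale, hop}.
    Root rye: left subtree has 0 nodes { }, right has 2 {iris, lily}.
      Root lily: left subtree has 1 node {iris}, right has 0 { }.
    Root hop: left subtree has 3 nodes {ivy, mint, kale}, right has 0 { }.
      Root kale: left subtree has 2 nodes {ivy, mint}, right has 0 { }.
        Root ivy: left subtree has 0 nodes { }, right has 1 {mint}.
  Root pear: left subtree has 1 node {reed}, right has 1 {aster}.

lime, fern, rye, lily, iris, hop, kale, ivy, mint, pear, reed, aster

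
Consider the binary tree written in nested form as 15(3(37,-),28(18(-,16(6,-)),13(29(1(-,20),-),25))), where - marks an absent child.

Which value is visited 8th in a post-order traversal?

Post-order visits the left subtree, then the right subtree, then the node.
At 15: go left to 3.
  At 3: go left to 37.
    37 is a leaf — visit 37.
  At 3: no right child.
  Visit 3.
At 15: go right to 28.
  At 28: go left to 18.
    At 18: no left child.
    At 18: go right to 16.
      At 16: go left to 6.
        6 is a leaf — visit 6.
      At 16: no right child.
      Visit 16.
    Visit 18.
  At 28: go right to 13.
    At 13: go left to 29.
      At 29: go left to 1.
        At 1: no left child.
        At 1: go right to 20.
          20 is a leaf — visit 20.
        Visit 1.
      At 29: no right child.
      Visit 29.
    At 13: go right to 25.
      25 is a leaf — visit 25.
    Visit 13.
  Visit 28.
Visit 15.
Full post-order sequence: 37, 3, 6, 16, 18, 20, 1, 29, 25, 13, 28, 15.

29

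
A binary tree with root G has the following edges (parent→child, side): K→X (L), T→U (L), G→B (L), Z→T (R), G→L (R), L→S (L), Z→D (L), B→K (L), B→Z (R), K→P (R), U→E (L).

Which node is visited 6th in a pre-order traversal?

Pre-order visits the node, then its left subtree, then its right subtree.
Visit G.
At G: go left to B.
  Visit B.
  At B: go left to K.
    Visit K.
    At K: go left to X.
      X is a leaf — visit X.
    At K: go right to P.
      P is a leaf — visit P.
  At B: go right to Z.
    Visit Z.
    At Z: go left to D.
      D is a leaf — visit D.
    At Z: go right to T.
      Visit T.
      At T: go left to U.
        Visit U.
        At U: go left to E.
          E is a leaf — visit E.
        At U: no right child.
      At T: no right child.
At G: go right to L.
  Visit L.
  At L: go left to S.
    S is a leaf — visit S.
  At L: no right child.
Full pre-order sequence: G, B, K, X, P, Z, D, T, U, E, L, S.

Z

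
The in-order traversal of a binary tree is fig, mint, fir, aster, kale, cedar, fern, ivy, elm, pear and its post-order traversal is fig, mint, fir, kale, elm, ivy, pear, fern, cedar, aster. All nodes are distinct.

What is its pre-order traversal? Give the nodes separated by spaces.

The last element of post-order is the root; it splits in-order into left and right subtrees.
Root aster: left subtree has 3 nodes {fig, mint, fir}, right has 6 {kale, cedar, fern, ivy, elm, pear}.
  Root fir: left subtree has 2 nodes {fig, mint}, right has 0 { }.
    Root mint: left subtree has 1 node {fig}, right has 0 { }.
  Root cedar: left subtree has 1 node {kale}, right has 4 {fern, ivy, elm, pear}.
    Root fern: left subtree has 0 nodes { }, right has 3 {ivy, elm, pear}.
      Root pear: left subtree has 2 nodes {ivy, elm}, right has 0 { }.
        Root ivy: left subtree has 0 nodes { }, right has 1 {elm}.

aster fir mint fig cedar kale fern pear ivy elm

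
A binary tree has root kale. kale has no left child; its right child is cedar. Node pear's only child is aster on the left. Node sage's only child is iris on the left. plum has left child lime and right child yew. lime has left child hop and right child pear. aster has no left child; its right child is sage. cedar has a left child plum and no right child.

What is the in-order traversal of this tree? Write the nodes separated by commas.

kale, hop, lime, aster, iris, sage, pear, plum, yew, cedar

In-order visits the left subtree, then the node, then the right subtree.
At kale: no left child.
Visit kale.
At kale: go right to cedar.
  At cedar: go left to plum.
    At plum: go left to lime.
      At lime: go left to hop.
        hop is a leaf — visit hop.
      Visit lime.
      At lime: go right to pear.
        At pear: go left to aster.
          At aster: no left child.
          Visit aster.
          At aster: go right to sage.
            At sage: go left to iris.
              iris is a leaf — visit iris.
            Visit sage.
            At sage: no right child.
        Visit pear.
        At pear: no right child.
    Visit plum.
    At plum: go right to yew.
      yew is a leaf — visit yew.
  Visit cedar.
  At cedar: no right child.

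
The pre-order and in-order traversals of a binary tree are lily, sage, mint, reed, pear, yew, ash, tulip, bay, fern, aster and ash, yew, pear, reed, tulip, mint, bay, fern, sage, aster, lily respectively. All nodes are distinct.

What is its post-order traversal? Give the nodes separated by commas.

The first element of pre-order is the root; it splits in-order into left and right subtrees.
Root lily: left subtree has 10 nodes {ash, yew, pear, reed, tulip, mint, bay, fern, sage, aster}, right has 0 { }.
  Root sage: left subtree has 8 nodes {ash, yew, pear, reed, tulip, mint, bay, fern}, right has 1 {aster}.
    Root mint: left subtree has 5 nodes {ash, yew, pear, reed, tulip}, right has 2 {bay, fern}.
      Root reed: left subtree has 3 nodes {ash, yew, pear}, right has 1 {tulip}.
        Root pear: left subtree has 2 nodes {ash, yew}, right has 0 { }.
          Root yew: left subtree has 1 node {ash}, right has 0 { }.
      Root bay: left subtree has 0 nodes { }, right has 1 {fern}.

ash, yew, pear, tulip, reed, fern, bay, mint, aster, sage, lily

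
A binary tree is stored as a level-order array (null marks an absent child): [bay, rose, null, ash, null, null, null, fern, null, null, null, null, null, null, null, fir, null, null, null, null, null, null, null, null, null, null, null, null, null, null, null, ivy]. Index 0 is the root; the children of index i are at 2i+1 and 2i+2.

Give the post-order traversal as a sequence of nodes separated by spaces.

ivy fir fern ash rose bay

Post-order visits the left subtree, then the right subtree, then the node.
At bay: go left to rose.
  At rose: go left to ash.
    At ash: go left to fern.
      At fern: go left to fir.
        At fir: go left to ivy.
          ivy is a leaf — visit ivy.
        At fir: no right child.
        Visit fir.
      At fern: no right child.
      Visit fern.
    At ash: no right child.
    Visit ash.
  At rose: no right child.
  Visit rose.
At bay: no right child.
Visit bay.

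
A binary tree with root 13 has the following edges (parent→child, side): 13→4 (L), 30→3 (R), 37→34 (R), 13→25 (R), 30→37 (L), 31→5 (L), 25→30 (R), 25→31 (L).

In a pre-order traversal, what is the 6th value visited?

Pre-order visits the node, then its left subtree, then its right subtree.
Visit 13.
At 13: go left to 4.
  4 is a leaf — visit 4.
At 13: go right to 25.
  Visit 25.
  At 25: go left to 31.
    Visit 31.
    At 31: go left to 5.
      5 is a leaf — visit 5.
    At 31: no right child.
  At 25: go right to 30.
    Visit 30.
    At 30: go left to 37.
      Visit 37.
      At 37: no left child.
      At 37: go right to 34.
        34 is a leaf — visit 34.
    At 30: go right to 3.
      3 is a leaf — visit 3.
Full pre-order sequence: 13, 4, 25, 31, 5, 30, 37, 34, 3.

30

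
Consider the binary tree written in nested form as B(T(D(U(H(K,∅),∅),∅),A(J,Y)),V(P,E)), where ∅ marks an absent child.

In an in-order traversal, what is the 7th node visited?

In-order visits the left subtree, then the node, then the right subtree.
At B: go left to T.
  At T: go left to D.
    At D: go left to U.
      At U: go left to H.
        At H: go left to K.
          K is a leaf — visit K.
        Visit H.
        At H: no right child.
      Visit U.
      At U: no right child.
    Visit D.
    At D: no right child.
  Visit T.
  At T: go right to A.
    At A: go left to J.
      J is a leaf — visit J.
    Visit A.
    At A: go right to Y.
      Y is a leaf — visit Y.
Visit B.
At B: go right to V.
  At V: go left to P.
    P is a leaf — visit P.
  Visit V.
  At V: go right to E.
    E is a leaf — visit E.
Full in-order sequence: K, H, U, D, T, J, A, Y, B, P, V, E.

A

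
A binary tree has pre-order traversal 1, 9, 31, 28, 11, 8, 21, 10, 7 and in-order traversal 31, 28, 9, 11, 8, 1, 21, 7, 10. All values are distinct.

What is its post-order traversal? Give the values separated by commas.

The first element of pre-order is the root; it splits in-order into left and right subtrees.
Root 1: left subtree has 5 nodes {31, 28, 9, 11, 8}, right has 3 {21, 7, 10}.
  Root 9: left subtree has 2 nodes {31, 28}, right has 2 {11, 8}.
    Root 31: left subtree has 0 nodes { }, right has 1 {28}.
    Root 11: left subtree has 0 nodes { }, right has 1 {8}.
  Root 21: left subtree has 0 nodes { }, right has 2 {7, 10}.
    Root 10: left subtree has 1 node {7}, right has 0 { }.

28, 31, 8, 11, 9, 7, 10, 21, 1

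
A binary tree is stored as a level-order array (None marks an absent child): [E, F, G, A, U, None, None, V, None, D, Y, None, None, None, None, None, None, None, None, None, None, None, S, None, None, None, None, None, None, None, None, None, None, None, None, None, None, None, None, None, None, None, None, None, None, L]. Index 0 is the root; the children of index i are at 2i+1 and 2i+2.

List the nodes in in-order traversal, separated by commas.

V, A, F, D, U, Y, L, S, E, G

In-order visits the left subtree, then the node, then the right subtree.
At E: go left to F.
  At F: go left to A.
    At A: go left to V.
      V is a leaf — visit V.
    Visit A.
    At A: no right child.
  Visit F.
  At F: go right to U.
    At U: go left to D.
      D is a leaf — visit D.
    Visit U.
    At U: go right to Y.
      At Y: no left child.
      Visit Y.
      At Y: go right to S.
        At S: go left to L.
          L is a leaf — visit L.
        Visit S.
        At S: no right child.
Visit E.
At E: go right to G.
  G is a leaf — visit G.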